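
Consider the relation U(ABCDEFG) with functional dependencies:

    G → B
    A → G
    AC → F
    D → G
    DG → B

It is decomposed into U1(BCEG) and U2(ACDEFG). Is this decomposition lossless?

Yes

Common attributes: U1 ∩ U2 = {CEG}.
Closure of {CEG}: G → B applies, adding B. So (CEG)⁺ = {BCEG}.
This closure contains every attribute of U1, so U1 ∩ U2 → U1. The join is lossless.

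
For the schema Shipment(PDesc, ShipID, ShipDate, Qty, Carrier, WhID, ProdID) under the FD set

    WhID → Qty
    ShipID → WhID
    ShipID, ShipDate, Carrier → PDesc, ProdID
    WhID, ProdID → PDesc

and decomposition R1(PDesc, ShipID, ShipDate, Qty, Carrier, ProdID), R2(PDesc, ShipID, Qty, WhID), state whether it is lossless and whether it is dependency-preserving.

lossless but not dependency-preserving

Lossless test: (PDesc, ShipID, Qty)⁺ = {PDesc, ShipID, Qty, WhID}, which contains all of one fragment — lossless.
Dependency preservation: the restricted closure of {WhID, ProdID} across the fragments never reaches {PDesc}, so WhID, ProdID → PDesc cannot be enforced without a join — not preserved.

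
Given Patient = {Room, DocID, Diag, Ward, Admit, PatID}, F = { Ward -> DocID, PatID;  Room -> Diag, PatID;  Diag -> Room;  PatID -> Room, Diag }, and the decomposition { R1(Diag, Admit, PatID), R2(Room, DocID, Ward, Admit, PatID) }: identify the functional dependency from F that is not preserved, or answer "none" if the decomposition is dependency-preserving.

Ward → DocID, PatID lies within R2.
Room → Diag, PatID: restricted closure across fragments reaches Diag, PatID.
Diag → Room: restricted closure across fragments reaches Room.
PatID → Room, Diag: restricted closure across fragments reaches Room, Diag.
Every dependency is enforceable on the fragments, so the decomposition is dependency-preserving.

none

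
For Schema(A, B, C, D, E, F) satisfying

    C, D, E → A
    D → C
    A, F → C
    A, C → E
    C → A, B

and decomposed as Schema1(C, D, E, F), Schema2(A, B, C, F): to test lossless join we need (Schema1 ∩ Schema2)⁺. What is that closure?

Schema1 ∩ Schema2 = {C, F}.
C → A, B applies, adding A, B
A, C → E applies, adding E
Closure: {A, B, C, E, F}.

A, B, C, E, F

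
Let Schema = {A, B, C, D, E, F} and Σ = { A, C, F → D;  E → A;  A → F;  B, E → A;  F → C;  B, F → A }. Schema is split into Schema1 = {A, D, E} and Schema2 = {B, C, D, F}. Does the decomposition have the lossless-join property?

No

Common attributes: Schema1 ∩ Schema2 = {D}.
No dependency enlarges {D}, so (D)⁺ = {D}.
The closure contains neither all of Schema1 = {A, D, E} nor all of Schema2 = {B, C, D, F}, so the common attributes are not a superkey of either fragment. The join is lossy.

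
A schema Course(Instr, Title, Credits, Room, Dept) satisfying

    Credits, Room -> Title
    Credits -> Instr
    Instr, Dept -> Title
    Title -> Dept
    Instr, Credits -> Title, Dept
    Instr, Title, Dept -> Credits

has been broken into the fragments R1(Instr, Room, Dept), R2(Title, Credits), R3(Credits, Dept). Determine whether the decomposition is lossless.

Chase test. Columns are Instr, Title, Credits, Room, Dept; row i has aⱼ where attribute j ∈ Ri, else bᵢⱼ.
Initial tableau (one row per fragment):
  row 1: a1 b12 b13 a4 a5
  row 2: b21 a2 a3 b24 b25
  row 3: b31 b32 a3 b34 a5
Rows 2 and 3 agree on Credits; apply Credits→Instr and equate their Instr entries.
Rows 2 and 3 agree on Instr, Credits; apply Instr, Credits→Title, Dept and equate their Title, Dept entries.
No row becomes fully distinguished — the join is lossy.

No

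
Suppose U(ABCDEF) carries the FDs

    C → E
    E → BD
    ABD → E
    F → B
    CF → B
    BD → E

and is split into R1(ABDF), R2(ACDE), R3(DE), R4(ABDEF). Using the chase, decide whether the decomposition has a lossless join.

Chase test. Columns are ABCDEF; row i has aⱼ where attribute j ∈ Ri, else bᵢⱼ.
Initial tableau (one row per fragment):
  row 1: a1 a2 b13 a4 b15 a6
  row 2: a1 b22 a3 a4 a5 b26
  row 3: b31 b32 b33 a4 a5 b36
  row 4: a1 a2 b43 a4 a5 a6
Rows 2 and 3 agree on E; apply E→BD and equate their BD entries.
Rows 2 and 4 agree on E; apply E→BD and equate their BD entries.
Rows 1 and 2 agree on ABD; apply ABD→E and equate their E entries.
No row becomes fully distinguished — the join is lossy.

No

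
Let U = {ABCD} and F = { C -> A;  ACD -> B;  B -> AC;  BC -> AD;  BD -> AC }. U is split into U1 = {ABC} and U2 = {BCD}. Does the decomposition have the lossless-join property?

Yes

Common attributes: U1 ∩ U2 = {BC}.
Closure of {BC}: C → A applies, adding A; BC → AD applies, adding D. So (BC)⁺ = {ABCD}.
This closure contains every attribute of U1, so U1 ∩ U2 → U1. The join is lossless.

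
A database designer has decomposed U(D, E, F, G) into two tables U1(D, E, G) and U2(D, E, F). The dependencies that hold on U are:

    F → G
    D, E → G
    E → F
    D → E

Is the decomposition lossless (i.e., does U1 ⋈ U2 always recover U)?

Common attributes: U1 ∩ U2 = {D, E}.
Closure of {D, E}: D, E → G applies, adding G; E → F applies, adding F. So (D, E)⁺ = {D, E, F, G}.
This closure contains every attribute of U1, so U1 ∩ U2 → U1. The join is lossless.

Yes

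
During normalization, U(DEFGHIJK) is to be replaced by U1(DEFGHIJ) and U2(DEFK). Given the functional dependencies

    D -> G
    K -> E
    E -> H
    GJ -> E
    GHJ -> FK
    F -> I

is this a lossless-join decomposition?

No

Common attributes: U1 ∩ U2 = {DEF}.
Closure of {DEF}: D → G applies, adding G; E → H applies, adding H; F → I applies, adding I. So (DEF)⁺ = {DEFGHI}.
The closure contains neither all of U1 = {DEFGHIJ} nor all of U2 = {DEFK}, so the common attributes are not a superkey of either fragment. The join is lossy.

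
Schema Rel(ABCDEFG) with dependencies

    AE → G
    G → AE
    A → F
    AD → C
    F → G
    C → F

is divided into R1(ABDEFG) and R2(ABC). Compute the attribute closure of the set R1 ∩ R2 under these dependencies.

R1 ∩ R2 = {AB}.
A → F applies, adding F
F → G applies, adding G
G → AE applies, adding E
Closure: {ABEFG}.

ABEFG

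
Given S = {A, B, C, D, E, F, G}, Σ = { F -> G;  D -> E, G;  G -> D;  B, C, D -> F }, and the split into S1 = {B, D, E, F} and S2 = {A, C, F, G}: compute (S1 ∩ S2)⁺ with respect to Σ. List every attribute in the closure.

S1 ∩ S2 = {F}.
F → G applies, adding G
G → D applies, adding D
D → E, G applies, adding E
Closure: {D, E, F, G}.

D, E, F, G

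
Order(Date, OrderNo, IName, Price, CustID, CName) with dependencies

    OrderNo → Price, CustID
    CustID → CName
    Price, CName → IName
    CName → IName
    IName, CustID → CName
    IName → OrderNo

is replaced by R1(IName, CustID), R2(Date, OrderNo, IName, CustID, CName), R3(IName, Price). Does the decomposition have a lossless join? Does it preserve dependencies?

lossless and dependency-preserving

Lossless test (chase): Rows 1 and 2 agree on CustID; apply CustID→CName and equate their CName entries. Rows 1 and 2 agree on IName; apply IName→OrderNo and equate their OrderNo entries. Rows 1 and 3 agree on IName; apply IName→OrderNo and equate their OrderNo entries. Rows 1 and 2 agree on OrderNo; apply OrderNo→Price, CustID and equate their Price, CustID entries. Rows 1 and 3 agree on OrderNo; apply OrderNo→Price, CustID and equate their Price, CustID entries. Rows 1 and 3 agree on CustID; apply CustID→CName and equate their CName entries. Row 2 is now all distinguished symbols — the join is lossless.
Dependency preservation: OrderNo → Price, CustID; Price, CName → IName are not contained in any single fragment, but the restricted closure of each left-hand side across the fragments still reaches the right-hand side; the remaining FDs each lie inside some fragment. All dependencies are preserved.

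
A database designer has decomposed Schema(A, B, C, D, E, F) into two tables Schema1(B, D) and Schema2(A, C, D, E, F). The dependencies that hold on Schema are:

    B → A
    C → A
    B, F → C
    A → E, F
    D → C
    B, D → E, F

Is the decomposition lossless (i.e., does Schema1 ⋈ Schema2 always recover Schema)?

Yes

Common attributes: Schema1 ∩ Schema2 = {D}.
Closure of {D}: D → C applies, adding C; C → A applies, adding A; A → E, F applies, adding E, F. So (D)⁺ = {A, C, D, E, F}.
This closure contains every attribute of Schema2, so Schema1 ∩ Schema2 → Schema2. The join is lossless.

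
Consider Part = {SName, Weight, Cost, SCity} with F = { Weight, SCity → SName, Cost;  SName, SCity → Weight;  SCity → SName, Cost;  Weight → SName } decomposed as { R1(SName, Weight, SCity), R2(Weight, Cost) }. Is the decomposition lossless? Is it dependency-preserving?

lossy and not dependency-preserving

Lossless test: (Weight)⁺ = {SName, Weight}, which is a superkey of neither fragment — lossy.
Dependency preservation: the restricted closure of {Weight, SCity} across the fragments never reaches {SName, Cost}, so Weight, SCity → SName, Cost cannot be enforced without a join — not preserved.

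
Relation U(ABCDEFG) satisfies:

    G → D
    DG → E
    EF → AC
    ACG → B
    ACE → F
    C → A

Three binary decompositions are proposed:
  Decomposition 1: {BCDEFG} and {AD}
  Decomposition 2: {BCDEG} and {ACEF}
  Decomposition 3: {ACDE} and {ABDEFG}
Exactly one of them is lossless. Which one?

Decomposition 1: common = {D}, closure = {D} → lossy.
Decomposition 2: common = {CE}, closure = {ACEF} → lossless.
Decomposition 3: common = {ADE}, closure = {ADE} → lossy.

Decomposition 2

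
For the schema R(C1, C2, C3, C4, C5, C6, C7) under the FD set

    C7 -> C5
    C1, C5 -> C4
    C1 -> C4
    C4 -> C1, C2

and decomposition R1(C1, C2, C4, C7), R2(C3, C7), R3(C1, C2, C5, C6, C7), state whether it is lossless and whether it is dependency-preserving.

Lossless test (chase): Rows 1 and 2 agree on C7; apply C7→C5 and equate their C5 entries. Rows 1 and 3 agree on C7; apply C7→C5 and equate their C5 entries. Rows 1 and 3 agree on C1, C5; apply C1, C5→C4 and equate their C4 entries. No row becomes fully distinguished — the join is lossy.
Dependency preservation: C1, C5 → C4 is not contained in any single fragment, but the restricted closure of its left-hand side across the fragments still reaches the right-hand side; the remaining FDs each lie inside some fragment. All dependencies are preserved.

lossy but dependency-preserving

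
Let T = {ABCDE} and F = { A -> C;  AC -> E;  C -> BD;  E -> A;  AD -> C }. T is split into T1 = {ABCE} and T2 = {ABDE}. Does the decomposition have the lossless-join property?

Common attributes: T1 ∩ T2 = {ABE}.
Closure of {ABE}: A → C applies, adding C; C → BD applies, adding D. So (ABE)⁺ = {ABCDE}.
This closure contains every attribute of T1, so T1 ∩ T2 → T1. The join is lossless.

Yes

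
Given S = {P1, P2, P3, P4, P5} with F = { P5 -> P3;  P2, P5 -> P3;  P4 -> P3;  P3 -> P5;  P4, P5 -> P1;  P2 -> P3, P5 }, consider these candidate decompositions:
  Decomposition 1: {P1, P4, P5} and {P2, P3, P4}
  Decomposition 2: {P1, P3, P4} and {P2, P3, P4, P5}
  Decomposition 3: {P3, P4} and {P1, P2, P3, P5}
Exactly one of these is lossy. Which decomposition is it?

Decomposition 3

Decomposition 1: common = {P4}, closure = {P1, P3, P4, P5} → lossless.
Decomposition 2: common = {P3, P4}, closure = {P1, P3, P4, P5} → lossless.
Decomposition 3: common = {P3}, closure = {P3, P5} → lossy.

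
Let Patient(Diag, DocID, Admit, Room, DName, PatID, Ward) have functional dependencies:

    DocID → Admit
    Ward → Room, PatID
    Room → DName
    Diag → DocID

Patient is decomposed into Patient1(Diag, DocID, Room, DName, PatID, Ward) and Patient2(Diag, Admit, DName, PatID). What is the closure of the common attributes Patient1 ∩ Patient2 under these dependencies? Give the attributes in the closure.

Patient1 ∩ Patient2 = {Diag, DName, PatID}.
Diag → DocID applies, adding DocID
DocID → Admit applies, adding Admit
Closure: {Diag, DocID, Admit, DName, PatID}.

Diag, DocID, Admit, DName, PatID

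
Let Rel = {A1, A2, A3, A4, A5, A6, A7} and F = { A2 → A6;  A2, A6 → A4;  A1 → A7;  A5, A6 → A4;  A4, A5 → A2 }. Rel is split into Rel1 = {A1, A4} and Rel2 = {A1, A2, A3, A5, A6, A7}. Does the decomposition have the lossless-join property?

Common attributes: Rel1 ∩ Rel2 = {A1}.
Closure of {A1}: A1 → A7 applies, adding A7. So (A1)⁺ = {A1, A7}.
The closure contains neither all of Rel1 = {A1, A4} nor all of Rel2 = {A1, A2, A3, A5, A6, A7}, so the common attributes are not a superkey of either fragment. The join is lossy.

No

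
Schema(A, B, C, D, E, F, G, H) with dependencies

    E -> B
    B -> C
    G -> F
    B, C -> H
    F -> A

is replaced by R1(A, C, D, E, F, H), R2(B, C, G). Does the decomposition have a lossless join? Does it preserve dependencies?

Lossless test: (C)⁺ = {C}, which is a superkey of neither fragment — lossy.
Dependency preservation: the restricted closure of {E} across the fragments never reaches {B}, so E → B cannot be enforced without a join — not preserved.

lossy and not dependency-preserving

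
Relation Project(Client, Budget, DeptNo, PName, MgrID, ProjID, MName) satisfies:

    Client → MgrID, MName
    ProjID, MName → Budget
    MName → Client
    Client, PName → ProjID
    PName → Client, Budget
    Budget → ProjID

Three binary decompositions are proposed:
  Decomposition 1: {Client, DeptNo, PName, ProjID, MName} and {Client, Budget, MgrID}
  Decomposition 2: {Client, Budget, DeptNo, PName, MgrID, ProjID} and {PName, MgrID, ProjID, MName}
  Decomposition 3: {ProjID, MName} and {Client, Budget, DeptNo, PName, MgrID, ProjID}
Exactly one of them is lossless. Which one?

Decomposition 2

Decomposition 1: common = {Client}, closure = {Client, MgrID, MName} → lossy.
Decomposition 2: common = {PName, MgrID, ProjID}, closure = {Client, Budget, PName, MgrID, ProjID, MName} → lossless.
Decomposition 3: common = {ProjID}, closure = {ProjID} → lossy.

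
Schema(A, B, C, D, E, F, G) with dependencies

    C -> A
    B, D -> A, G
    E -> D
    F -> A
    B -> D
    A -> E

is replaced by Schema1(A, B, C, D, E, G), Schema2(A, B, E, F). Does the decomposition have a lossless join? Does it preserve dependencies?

Lossless test: (A, B, E)⁺ = {A, B, D, E, G}, which is a superkey of neither fragment — lossy.
Dependency preservation: every FD's attributes lie within a single fragment, so each can be enforced locally — preserved.

lossy but dependency-preserving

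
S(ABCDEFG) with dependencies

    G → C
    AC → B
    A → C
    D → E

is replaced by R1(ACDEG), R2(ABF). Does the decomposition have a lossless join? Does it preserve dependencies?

Lossless test: (A)⁺ = {ABC}, which is a superkey of neither fragment — lossy.
Dependency preservation: AC → B is not contained in any single fragment, but the restricted closure of its left-hand side across the fragments still reaches the right-hand side; the remaining FDs each lie inside some fragment. All dependencies are preserved.

lossy but dependency-preserving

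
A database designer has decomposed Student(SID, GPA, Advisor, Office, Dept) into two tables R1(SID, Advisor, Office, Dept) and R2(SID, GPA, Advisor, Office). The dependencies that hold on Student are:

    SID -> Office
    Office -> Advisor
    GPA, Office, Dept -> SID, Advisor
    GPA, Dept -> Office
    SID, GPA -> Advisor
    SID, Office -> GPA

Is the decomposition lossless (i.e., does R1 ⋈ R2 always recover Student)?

Common attributes: R1 ∩ R2 = {SID, Advisor, Office}.
Closure of {SID, Advisor, Office}: SID, Office → GPA applies, adding GPA. So (SID, Advisor, Office)⁺ = {SID, GPA, Advisor, Office}.
This closure contains every attribute of R2, so R1 ∩ R2 → R2. The join is lossless.

Yes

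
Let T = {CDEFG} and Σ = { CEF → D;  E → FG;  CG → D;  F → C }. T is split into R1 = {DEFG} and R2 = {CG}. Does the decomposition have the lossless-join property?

Common attributes: R1 ∩ R2 = {G}.
No dependency enlarges {G}, so (G)⁺ = {G}.
The closure contains neither all of R1 = {DEFG} nor all of R2 = {CG}, so the common attributes are not a superkey of either fragment. The join is lossy.

No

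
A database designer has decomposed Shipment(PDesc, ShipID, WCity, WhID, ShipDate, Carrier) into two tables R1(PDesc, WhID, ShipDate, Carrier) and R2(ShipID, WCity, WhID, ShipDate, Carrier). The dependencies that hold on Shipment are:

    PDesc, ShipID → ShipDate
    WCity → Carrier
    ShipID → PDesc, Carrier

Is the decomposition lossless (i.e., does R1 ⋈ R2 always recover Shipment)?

Common attributes: R1 ∩ R2 = {WhID, ShipDate, Carrier}.
No dependency enlarges {WhID, ShipDate, Carrier}, so (WhID, ShipDate, Carrier)⁺ = {WhID, ShipDate, Carrier}.
The closure contains neither all of R1 = {PDesc, WhID, ShipDate, Carrier} nor all of R2 = {ShipID, WCity, WhID, ShipDate, Carrier}, so the common attributes are not a superkey of either fragment. The join is lossy.

No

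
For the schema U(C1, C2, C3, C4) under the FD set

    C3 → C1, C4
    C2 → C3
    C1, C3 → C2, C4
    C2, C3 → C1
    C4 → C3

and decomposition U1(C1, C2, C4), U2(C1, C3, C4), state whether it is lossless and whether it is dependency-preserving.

lossless and dependency-preserving

Lossless test: (C1, C4)⁺ = {C1, C2, C3, C4}, which contains all of one fragment — lossless.
Dependency preservation: C2 → C3; C1, C3 → C2, C4; C2, C3 → C1 are not contained in any single fragment, but the restricted closure of each left-hand side across the fragments still reaches the right-hand side; the remaining FDs each lie inside some fragment. All dependencies are preserved.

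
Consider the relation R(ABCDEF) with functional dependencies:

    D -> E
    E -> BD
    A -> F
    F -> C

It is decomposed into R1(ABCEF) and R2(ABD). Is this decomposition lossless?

No

Common attributes: R1 ∩ R2 = {AB}.
Closure of {AB}: A → F applies, adding F; F → C applies, adding C. So (AB)⁺ = {ABCF}.
The closure contains neither all of R1 = {ABCEF} nor all of R2 = {ABD}, so the common attributes are not a superkey of either fragment. The join is lossy.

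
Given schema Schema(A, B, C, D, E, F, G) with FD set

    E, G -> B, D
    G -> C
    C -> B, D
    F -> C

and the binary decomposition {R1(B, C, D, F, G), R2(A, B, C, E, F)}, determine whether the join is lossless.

Common attributes: R1 ∩ R2 = {B, C, F}.
Closure of {B, C, F}: C → B, D applies, adding D. So (B, C, F)⁺ = {B, C, D, F}.
The closure contains neither all of R1 = {B, C, D, F, G} nor all of R2 = {A, B, C, E, F}, so the common attributes are not a superkey of either fragment. The join is lossy.

No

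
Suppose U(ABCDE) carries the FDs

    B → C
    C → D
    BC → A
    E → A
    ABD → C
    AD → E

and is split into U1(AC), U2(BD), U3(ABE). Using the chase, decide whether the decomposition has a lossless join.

No

Chase test. Columns are ABCDE; row i has aⱼ where attribute j ∈ Ui, else bᵢⱼ.
Initial tableau (one row per fragment):
  row 1: a1 b12 a3 b14 b15
  row 2: b21 a2 b23 a4 b25
  row 3: a1 a2 b33 b34 a5
Rows 2 and 3 agree on B; apply B→C and equate their C entries.
Rows 2 and 3 agree on C; apply C→D and equate their D entries.
Rows 2 and 3 agree on BC; apply BC→A and equate their A entries.
Rows 2 and 3 agree on AD; apply AD→E and equate their E entries.
No row becomes fully distinguished — the join is lossy.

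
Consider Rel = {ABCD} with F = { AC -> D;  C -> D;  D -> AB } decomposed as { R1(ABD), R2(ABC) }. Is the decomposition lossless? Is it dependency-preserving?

lossy and not dependency-preserving

Lossless test: (AB)⁺ = {AB}, which is a superkey of neither fragment — lossy.
Dependency preservation: the restricted closure of {AC} across the fragments never reaches {D}, so AC → D cannot be enforced without a join — not preserved.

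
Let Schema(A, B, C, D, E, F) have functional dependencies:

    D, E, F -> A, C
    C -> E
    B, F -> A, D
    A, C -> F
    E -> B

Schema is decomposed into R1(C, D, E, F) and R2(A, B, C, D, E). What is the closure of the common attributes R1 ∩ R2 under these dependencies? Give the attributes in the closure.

R1 ∩ R2 = {C, D, E}.
E → B applies, adding B
Closure: {B, C, D, E}.

B, C, D, E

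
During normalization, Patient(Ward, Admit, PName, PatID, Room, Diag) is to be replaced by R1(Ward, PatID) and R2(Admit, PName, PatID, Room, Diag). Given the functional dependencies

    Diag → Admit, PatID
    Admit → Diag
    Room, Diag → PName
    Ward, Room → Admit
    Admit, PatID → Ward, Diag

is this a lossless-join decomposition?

Common attributes: R1 ∩ R2 = {PatID}.
No dependency enlarges {PatID}, so (PatID)⁺ = {PatID}.
The closure contains neither all of R1 = {Ward, PatID} nor all of R2 = {Admit, PName, PatID, Room, Diag}, so the common attributes are not a superkey of either fragment. The join is lossy.

No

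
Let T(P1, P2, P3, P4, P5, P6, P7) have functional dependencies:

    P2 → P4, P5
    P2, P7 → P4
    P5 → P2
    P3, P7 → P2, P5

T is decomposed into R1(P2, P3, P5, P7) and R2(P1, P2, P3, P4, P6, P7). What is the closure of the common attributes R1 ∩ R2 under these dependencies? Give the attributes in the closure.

P2, P3, P4, P5, P7

R1 ∩ R2 = {P2, P3, P7}.
P2 → P4, P5 applies, adding P4, P5
Closure: {P2, P3, P4, P5, P7}.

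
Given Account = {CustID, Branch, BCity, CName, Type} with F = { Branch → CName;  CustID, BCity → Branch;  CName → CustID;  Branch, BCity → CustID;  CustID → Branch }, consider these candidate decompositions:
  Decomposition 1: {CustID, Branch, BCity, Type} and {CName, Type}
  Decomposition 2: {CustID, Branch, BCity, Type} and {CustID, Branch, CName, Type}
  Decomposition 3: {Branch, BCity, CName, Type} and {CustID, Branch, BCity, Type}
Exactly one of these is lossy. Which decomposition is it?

Decomposition 1

Decomposition 1: common = {Type}, closure = {Type} → lossy.
Decomposition 2: common = {CustID, Branch, Type}, closure = {CustID, Branch, CName, Type} → lossless.
Decomposition 3: common = {Branch, BCity, Type}, closure = {CustID, Branch, BCity, CName, Type} → lossless.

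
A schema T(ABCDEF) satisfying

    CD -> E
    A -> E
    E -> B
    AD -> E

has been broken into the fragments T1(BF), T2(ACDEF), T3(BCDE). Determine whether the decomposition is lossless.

Yes

Chase test. Columns are ABCDEF; row i has aⱼ where attribute j ∈ Ti, else bᵢⱼ.
Initial tableau (one row per fragment):
  row 1: b11 a2 b13 b14 b15 a6
  row 2: a1 b22 a3 a4 a5 a6
  row 3: b31 a2 a3 a4 a5 b36
Rows 2 and 3 agree on E; apply E→B and equate their B entries.
Row 2 is now all distinguished symbols — the join is lossless.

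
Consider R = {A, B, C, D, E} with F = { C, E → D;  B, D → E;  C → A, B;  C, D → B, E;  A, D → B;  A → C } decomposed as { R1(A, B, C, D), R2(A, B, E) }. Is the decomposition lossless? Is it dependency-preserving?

lossy and not dependency-preserving

Lossless test: (A, B)⁺ = {A, B, C}, which is a superkey of neither fragment — lossy.
Dependency preservation: the restricted closure of {C, E} across the fragments never reaches {D}, so C, E → D cannot be enforced without a join — not preserved.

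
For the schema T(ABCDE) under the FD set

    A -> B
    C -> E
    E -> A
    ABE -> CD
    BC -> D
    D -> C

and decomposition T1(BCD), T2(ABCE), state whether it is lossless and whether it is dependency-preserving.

lossless and dependency-preserving

Lossless test: (BC)⁺ = {ABCDE}, which contains all of one fragment — lossless.
Dependency preservation: ABE → CD is not contained in any single fragment, but the restricted closure of its left-hand side across the fragments still reaches the right-hand side; the remaining FDs each lie inside some fragment. All dependencies are preserved.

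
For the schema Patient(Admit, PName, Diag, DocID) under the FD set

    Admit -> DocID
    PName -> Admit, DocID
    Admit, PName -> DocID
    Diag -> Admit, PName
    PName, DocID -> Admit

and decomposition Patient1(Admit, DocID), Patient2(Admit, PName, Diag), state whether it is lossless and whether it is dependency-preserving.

Lossless test: (Admit)⁺ = {Admit, DocID}, which contains all of one fragment — lossless.
Dependency preservation: PName → Admit, DocID; Admit, PName → DocID; PName, DocID → Admit are not contained in any single fragment, but the restricted closure of each left-hand side across the fragments still reaches the right-hand side; the remaining FDs each lie inside some fragment. All dependencies are preserved.

lossless and dependency-preserving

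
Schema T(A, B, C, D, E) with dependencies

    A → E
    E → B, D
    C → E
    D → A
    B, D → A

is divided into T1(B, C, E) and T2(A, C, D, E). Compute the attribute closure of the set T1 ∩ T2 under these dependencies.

T1 ∩ T2 = {C, E}.
E → B, D applies, adding B, D
D → A applies, adding A
Closure: {A, B, C, D, E}.

A, B, C, D, E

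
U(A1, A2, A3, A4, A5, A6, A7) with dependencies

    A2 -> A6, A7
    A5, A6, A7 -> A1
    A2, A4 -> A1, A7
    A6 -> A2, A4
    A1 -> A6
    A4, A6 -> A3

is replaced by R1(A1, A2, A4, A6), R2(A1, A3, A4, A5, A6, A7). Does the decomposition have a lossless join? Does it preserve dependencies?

lossless and dependency-preserving

Lossless test: (A1, A4, A6)⁺ = {A1, A2, A3, A4, A6, A7}, which contains all of one fragment — lossless.
Dependency preservation: A2 → A6, A7; A2, A4 → A1, A7 are not contained in any single fragment, but the restricted closure of each left-hand side across the fragments still reaches the right-hand side; the remaining FDs each lie inside some fragment. All dependencies are preserved.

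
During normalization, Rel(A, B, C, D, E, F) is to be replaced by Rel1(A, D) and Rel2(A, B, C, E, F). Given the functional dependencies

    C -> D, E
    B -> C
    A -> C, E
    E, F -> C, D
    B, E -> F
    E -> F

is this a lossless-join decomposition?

Common attributes: Rel1 ∩ Rel2 = {A}.
Closure of {A}: A → C, E applies, adding C, E; E → F applies, adding F; C → D, E applies, adding D. So (A)⁺ = {A, C, D, E, F}.
This closure contains every attribute of Rel1, so Rel1 ∩ Rel2 → Rel1. The join is lossless.

Yes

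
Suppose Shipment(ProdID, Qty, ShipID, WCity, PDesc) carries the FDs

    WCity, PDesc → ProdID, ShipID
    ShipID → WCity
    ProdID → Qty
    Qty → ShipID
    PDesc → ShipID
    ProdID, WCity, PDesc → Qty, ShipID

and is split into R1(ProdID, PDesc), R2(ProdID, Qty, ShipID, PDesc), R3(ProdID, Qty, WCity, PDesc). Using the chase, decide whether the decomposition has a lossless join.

Chase test. Columns are ProdID, Qty, ShipID, WCity, PDesc; row i has aⱼ where attribute j ∈ Ri, else bᵢⱼ.
Initial tableau (one row per fragment):
  row 1: a1 b12 b13 b14 a5
  row 2: a1 a2 a3 b24 a5
  row 3: a1 a2 b33 a4 a5
Rows 1 and 2 agree on ProdID; apply ProdID→Qty and equate their Qty entries.
Rows 1 and 2 agree on Qty; apply Qty→ShipID and equate their ShipID entries.
Rows 1 and 3 agree on Qty; apply Qty→ShipID and equate their ShipID entries.
Rows 1 and 2 agree on ShipID; apply ShipID→WCity and equate their WCity entries.
Rows 1 and 3 agree on ShipID; apply ShipID→WCity and equate their WCity entries.
Row 1 is now all distinguished symbols — the join is lossless.

Yes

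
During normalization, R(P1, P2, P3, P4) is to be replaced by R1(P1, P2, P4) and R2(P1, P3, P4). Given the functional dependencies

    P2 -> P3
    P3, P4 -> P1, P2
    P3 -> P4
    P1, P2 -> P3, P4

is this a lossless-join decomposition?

Common attributes: R1 ∩ R2 = {P1, P4}.
No dependency enlarges {P1, P4}, so (P1, P4)⁺ = {P1, P4}.
The closure contains neither all of R1 = {P1, P2, P4} nor all of R2 = {P1, P3, P4}, so the common attributes are not a superkey of either fragment. The join is lossy.

No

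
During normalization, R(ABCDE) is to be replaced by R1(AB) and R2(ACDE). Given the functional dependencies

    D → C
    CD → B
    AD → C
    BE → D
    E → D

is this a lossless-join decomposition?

Common attributes: R1 ∩ R2 = {A}.
No dependency enlarges {A}, so (A)⁺ = {A}.
The closure contains neither all of R1 = {AB} nor all of R2 = {ACDE}, so the common attributes are not a superkey of either fragment. The join is lossy.

No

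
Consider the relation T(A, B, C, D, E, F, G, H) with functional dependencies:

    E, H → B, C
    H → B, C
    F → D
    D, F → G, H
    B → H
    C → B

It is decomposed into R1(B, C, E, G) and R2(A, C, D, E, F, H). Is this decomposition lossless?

Common attributes: R1 ∩ R2 = {C, E}.
Closure of {C, E}: C → B applies, adding B; B → H applies, adding H. So (C, E)⁺ = {B, C, E, H}.
The closure contains neither all of R1 = {B, C, E, G} nor all of R2 = {A, C, D, E, F, H}, so the common attributes are not a superkey of either fragment. The join is lossy.

No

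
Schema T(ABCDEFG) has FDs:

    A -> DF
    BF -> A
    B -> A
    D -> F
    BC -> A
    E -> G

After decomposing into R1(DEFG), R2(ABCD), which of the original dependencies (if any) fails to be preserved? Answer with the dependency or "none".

none

A → DF: restricted closure across fragments reaches DF.
BF → A: restricted closure across fragments reaches A.
B → A lies within R2.
D → F lies within R1.
BC → A lies within R2.
E → G lies within R1.
Every dependency is enforceable on the fragments, so the decomposition is dependency-preserving.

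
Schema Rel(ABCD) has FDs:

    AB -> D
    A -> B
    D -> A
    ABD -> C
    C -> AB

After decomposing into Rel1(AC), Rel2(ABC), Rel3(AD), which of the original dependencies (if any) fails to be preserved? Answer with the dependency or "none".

AB → D: restricted closure across fragments reaches D.
A → B lies within Rel2.
D → A lies within Rel3.
ABD → C: restricted closure across fragments reaches C.
C → AB lies within Rel2.
Every dependency is enforceable on the fragments, so the decomposition is dependency-preserving.

none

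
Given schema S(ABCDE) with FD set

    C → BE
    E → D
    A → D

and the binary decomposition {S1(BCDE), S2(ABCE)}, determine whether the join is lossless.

Common attributes: S1 ∩ S2 = {BCE}.
Closure of {BCE}: E → D applies, adding D. So (BCE)⁺ = {BCDE}.
This closure contains every attribute of S1, so S1 ∩ S2 → S1. The join is lossless.

Yes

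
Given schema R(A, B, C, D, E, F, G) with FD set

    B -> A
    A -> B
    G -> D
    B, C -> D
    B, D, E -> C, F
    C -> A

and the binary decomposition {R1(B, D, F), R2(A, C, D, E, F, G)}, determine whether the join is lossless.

Common attributes: R1 ∩ R2 = {D, F}.
No dependency enlarges {D, F}, so (D, F)⁺ = {D, F}.
The closure contains neither all of R1 = {B, D, F} nor all of R2 = {A, C, D, E, F, G}, so the common attributes are not a superkey of either fragment. The join is lossy.

No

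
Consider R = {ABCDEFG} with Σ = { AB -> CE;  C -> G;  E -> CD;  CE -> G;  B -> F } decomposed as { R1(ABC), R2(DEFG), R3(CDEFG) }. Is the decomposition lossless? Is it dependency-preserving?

Lossless test (chase): Rows 1 and 3 agree on C; apply C→G and equate their G entries. Rows 2 and 3 agree on E; apply E→CD and equate their CD entries. No row becomes fully distinguished — the join is lossy.
Dependency preservation: the restricted closure of {AB} across the fragments never reaches {CE}, so AB → CE cannot be enforced without a join — not preserved.

lossy and not dependency-preserving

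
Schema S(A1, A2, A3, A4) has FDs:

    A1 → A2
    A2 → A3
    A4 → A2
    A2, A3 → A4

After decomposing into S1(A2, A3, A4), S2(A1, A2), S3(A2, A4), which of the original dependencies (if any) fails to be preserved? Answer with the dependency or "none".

A1 → A2 lies within S2.
A2 → A3 lies within S1.
A4 → A2 lies within S1.
A2, A3 → A4 lies within S1.
Every dependency is enforceable on the fragments, so the decomposition is dependency-preserving.

none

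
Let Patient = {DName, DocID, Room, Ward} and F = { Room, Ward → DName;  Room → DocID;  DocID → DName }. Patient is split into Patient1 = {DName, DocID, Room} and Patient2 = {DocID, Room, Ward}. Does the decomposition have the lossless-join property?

Yes

Common attributes: Patient1 ∩ Patient2 = {DocID, Room}.
Closure of {DocID, Room}: DocID → DName applies, adding DName. So (DocID, Room)⁺ = {DName, DocID, Room}.
This closure contains every attribute of Patient1, so Patient1 ∩ Patient2 → Patient1. The join is lossless.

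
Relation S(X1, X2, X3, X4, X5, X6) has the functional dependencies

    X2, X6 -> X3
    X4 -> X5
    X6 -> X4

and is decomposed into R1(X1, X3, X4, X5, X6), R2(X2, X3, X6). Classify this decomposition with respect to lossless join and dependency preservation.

Lossless test: (X3, X6)⁺ = {X3, X4, X5, X6}, which is a superkey of neither fragment — lossy.
Dependency preservation: every FD's attributes lie within a single fragment, so each can be enforced locally — preserved.

lossy but dependency-preserving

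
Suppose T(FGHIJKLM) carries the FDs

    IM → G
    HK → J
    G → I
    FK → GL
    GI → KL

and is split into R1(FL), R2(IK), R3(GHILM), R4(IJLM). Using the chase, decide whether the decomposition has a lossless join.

Chase test. Columns are FGHIJKLM; row i has aⱼ where attribute j ∈ Ri, else bᵢⱼ.
Initial tableau (one row per fragment):
  row 1: a1 b12 b13 b14 b15 b16 a7 b18
  row 2: b21 b22 b23 a4 b25 a6 b27 b28
  row 3: b31 a2 a3 a4 b35 b36 a7 a8
  row 4: b41 b42 b43 a4 a5 b46 a7 a8
Rows 3 and 4 agree on IM; apply IM→G and equate their G entries.
Rows 3 and 4 agree on GI; apply GI→KL and equate their KL entries.
No row becomes fully distinguished — the join is lossy.

No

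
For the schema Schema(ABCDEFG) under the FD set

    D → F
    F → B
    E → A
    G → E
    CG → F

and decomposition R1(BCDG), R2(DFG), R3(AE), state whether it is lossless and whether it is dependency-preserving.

Lossless test (chase): Rows 1 and 2 agree on D; apply D→F and equate their F entries. Rows 1 and 2 agree on F; apply F→B and equate their B entries. Rows 1 and 2 agree on G; apply G→E and equate their E entries. Rows 1 and 2 agree on E; apply E→A and equate their A entries. No row becomes fully distinguished — the join is lossy.
Dependency preservation: the restricted closure of {F} across the fragments never reaches {B}, so F → B cannot be enforced without a join — not preserved.

lossy and not dependency-preserving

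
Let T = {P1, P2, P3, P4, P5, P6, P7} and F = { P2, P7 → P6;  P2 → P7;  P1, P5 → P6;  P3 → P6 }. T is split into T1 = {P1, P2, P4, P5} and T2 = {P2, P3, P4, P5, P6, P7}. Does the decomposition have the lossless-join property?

Common attributes: T1 ∩ T2 = {P2, P4, P5}.
Closure of {P2, P4, P5}: P2 → P7 applies, adding P7; P2, P7 → P6 applies, adding P6. So (P2, P4, P5)⁺ = {P2, P4, P5, P6, P7}.
The closure contains neither all of T1 = {P1, P2, P4, P5} nor all of T2 = {P2, P3, P4, P5, P6, P7}, so the common attributes are not a superkey of either fragment. The join is lossy.

No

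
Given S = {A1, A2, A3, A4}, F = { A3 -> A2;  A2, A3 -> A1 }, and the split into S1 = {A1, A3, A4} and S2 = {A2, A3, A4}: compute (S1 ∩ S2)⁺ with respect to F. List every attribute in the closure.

S1 ∩ S2 = {A3, A4}.
A3 → A2 applies, adding A2
A2, A3 → A1 applies, adding A1
Closure: {A1, A2, A3, A4}.

A1, A2, A3, A4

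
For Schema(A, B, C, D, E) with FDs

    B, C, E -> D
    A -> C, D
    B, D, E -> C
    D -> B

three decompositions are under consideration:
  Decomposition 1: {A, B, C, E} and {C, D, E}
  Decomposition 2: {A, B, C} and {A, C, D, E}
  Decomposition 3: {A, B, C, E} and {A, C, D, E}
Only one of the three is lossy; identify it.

Decomposition 1: common = {C, E}, closure = {C, E} → lossy.
Decomposition 2: common = {A, C}, closure = {A, B, C, D} → lossless.
Decomposition 3: common = {A, C, E}, closure = {A, B, C, D, E} → lossless.

Decomposition 1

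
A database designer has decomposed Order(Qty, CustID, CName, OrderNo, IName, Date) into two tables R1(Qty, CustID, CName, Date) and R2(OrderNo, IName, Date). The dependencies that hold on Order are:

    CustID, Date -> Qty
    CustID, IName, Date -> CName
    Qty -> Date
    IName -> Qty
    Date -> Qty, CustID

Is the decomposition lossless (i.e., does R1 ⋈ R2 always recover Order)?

No

Common attributes: R1 ∩ R2 = {Date}.
Closure of {Date}: Date → Qty, CustID applies, adding Qty, CustID. So (Date)⁺ = {Qty, CustID, Date}.
The closure contains neither all of R1 = {Qty, CustID, CName, Date} nor all of R2 = {OrderNo, IName, Date}, so the common attributes are not a superkey of either fragment. The join is lossy.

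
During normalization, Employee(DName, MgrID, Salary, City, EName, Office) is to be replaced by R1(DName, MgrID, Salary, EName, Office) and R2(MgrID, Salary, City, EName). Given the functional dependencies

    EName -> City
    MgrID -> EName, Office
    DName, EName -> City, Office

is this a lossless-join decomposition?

Common attributes: R1 ∩ R2 = {MgrID, Salary, EName}.
Closure of {MgrID, Salary, EName}: EName → City applies, adding City; MgrID → EName, Office applies, adding Office. So (MgrID, Salary, EName)⁺ = {MgrID, Salary, City, EName, Office}.
This closure contains every attribute of R2, so R1 ∩ R2 → R2. The join is lossless.

Yes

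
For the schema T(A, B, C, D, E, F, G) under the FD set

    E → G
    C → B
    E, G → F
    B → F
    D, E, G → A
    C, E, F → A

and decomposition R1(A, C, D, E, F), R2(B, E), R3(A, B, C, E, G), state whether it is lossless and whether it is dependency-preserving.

lossless but not dependency-preserving

Lossless test (chase): Rows 1 and 2 agree on E; apply E→G and equate their G entries. Rows 1 and 3 agree on E; apply E→G and equate their G entries. Rows 1 and 3 agree on C; apply C→B and equate their B entries. Rows 1 and 2 agree on E, G; apply E, G→F and equate their F entries. Rows 1 and 3 agree on E, G; apply E, G→F and equate their F entries. Row 1 is now all distinguished symbols — the join is lossless.
Dependency preservation: the restricted closure of {B} across the fragments never reaches {F}, so B → F cannot be enforced without a join — not preserved.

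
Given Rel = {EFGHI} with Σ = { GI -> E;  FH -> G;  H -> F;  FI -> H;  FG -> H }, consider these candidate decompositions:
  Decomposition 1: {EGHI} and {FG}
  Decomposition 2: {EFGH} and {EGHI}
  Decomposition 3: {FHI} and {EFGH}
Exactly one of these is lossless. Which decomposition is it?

Decomposition 2

Decomposition 1: common = {G}, closure = {G} → lossy.
Decomposition 2: common = {EGH}, closure = {EFGH} → lossless.
Decomposition 3: common = {FH}, closure = {FGH} → lossy.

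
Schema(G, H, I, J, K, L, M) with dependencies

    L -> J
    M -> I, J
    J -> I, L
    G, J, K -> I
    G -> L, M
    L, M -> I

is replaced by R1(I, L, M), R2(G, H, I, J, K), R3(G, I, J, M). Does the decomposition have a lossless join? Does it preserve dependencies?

Lossless test (chase): Rows 1 and 3 agree on M; apply M→I, J and equate their I, J entries. Rows 1 and 2 agree on J; apply J→I, L and equate their I, L entries. Rows 1 and 3 agree on J; apply J→I, L and equate their I, L entries. Rows 2 and 3 agree on G; apply G→L, M and equate their L, M entries. Row 2 is now all distinguished symbols — the join is lossless.
Dependency preservation: the restricted closure of {L} across the fragments never reaches {J}, so L → J cannot be enforced without a join — not preserved.

lossless but not dependency-preserving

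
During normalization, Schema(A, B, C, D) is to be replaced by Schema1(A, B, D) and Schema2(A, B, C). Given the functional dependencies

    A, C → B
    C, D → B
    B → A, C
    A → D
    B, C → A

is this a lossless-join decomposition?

Common attributes: Schema1 ∩ Schema2 = {A, B}.
Closure of {A, B}: B → A, C applies, adding C; A → D applies, adding D. So (A, B)⁺ = {A, B, C, D}.
This closure contains every attribute of Schema1, so Schema1 ∩ Schema2 → Schema1. The join is lossless.

Yes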